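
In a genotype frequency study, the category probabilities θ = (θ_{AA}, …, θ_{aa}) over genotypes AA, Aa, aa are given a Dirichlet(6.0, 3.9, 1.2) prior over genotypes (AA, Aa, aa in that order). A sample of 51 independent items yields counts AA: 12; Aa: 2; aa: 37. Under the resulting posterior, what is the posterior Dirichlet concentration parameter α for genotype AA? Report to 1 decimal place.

The Dirichlet prior is conjugate to the Multinomial likelihood: each posterior αⱼ = prior αⱼ + observed count nⱼ.
Posterior concentration: (18.0, 5.9, 38.2), total = 62.1.
α_{AA} = 6.0 + 12 = 18.0.

18.0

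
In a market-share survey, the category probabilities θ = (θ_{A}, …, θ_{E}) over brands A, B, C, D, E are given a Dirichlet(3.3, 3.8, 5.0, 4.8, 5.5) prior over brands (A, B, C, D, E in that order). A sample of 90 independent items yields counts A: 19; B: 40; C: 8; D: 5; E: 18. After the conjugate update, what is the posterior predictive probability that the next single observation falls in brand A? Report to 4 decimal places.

The Dirichlet prior is conjugate to the Multinomial likelihood: each posterior αⱼ = prior αⱼ + observed count nⱼ.
Posterior concentration: (22.3, 43.8, 13.0, 9.8, 23.5), total = 112.4.
P(next = A | data) = α_{A}/Σα = 0.1984.

0.1984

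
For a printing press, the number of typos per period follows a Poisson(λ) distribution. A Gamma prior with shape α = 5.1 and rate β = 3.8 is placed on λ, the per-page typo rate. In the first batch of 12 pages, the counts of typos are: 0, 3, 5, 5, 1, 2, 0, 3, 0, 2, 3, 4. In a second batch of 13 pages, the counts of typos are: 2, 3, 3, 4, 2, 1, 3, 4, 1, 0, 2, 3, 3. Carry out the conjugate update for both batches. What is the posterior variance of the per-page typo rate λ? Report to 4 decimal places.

With a Gamma(shape α, rate β) prior, the Poisson likelihood is conjugate: the posterior is Gamma(α + ΣXᵢ, β + n).
Batch 1: sum of counts S = 28 over n = 12 pages.
After batch 1: Gamma(α+S, β+n) = Gamma(5.1+28, 3.8+12) = Gamma(33.1, 15.8).
Batch 2: sum of counts S = 31 over n = 13 pages.
After batch 2: Gamma(α+S, β+n) = Gamma(33.1+31, 15.8+13) = Gamma(64.1, 28.8).
Var = α/β² = 64.1/28.8² = 0.0773.

0.0773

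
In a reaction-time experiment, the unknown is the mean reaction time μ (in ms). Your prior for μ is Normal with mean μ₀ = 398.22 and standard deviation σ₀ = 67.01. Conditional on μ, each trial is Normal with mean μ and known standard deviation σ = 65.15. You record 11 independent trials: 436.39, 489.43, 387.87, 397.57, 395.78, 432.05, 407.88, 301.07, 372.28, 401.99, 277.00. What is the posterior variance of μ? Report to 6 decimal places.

355.331219

For Normal data with known variance σ², a Normal(μ₀, σ₀²) prior on μ is conjugate. Posterior precision = 1/σ₀² + n/σ²; posterior mean is the precision-weighted average of μ₀ and x̄.
σ₀² = 67.01² = 4490.3401, σ² = 65.15² = 4244.5225; σ² + n·σ₀² = 4244.5225 + 11·4490.3401 = 53638.2636.
Posterior precision = 1/σ₀² + n/σ² = 1/4490.3401 + 11/4244.5225 = (σ² + n·σ₀²)/(σ₀²σ²) = 53638.2636/(4490.3401·4244.5225); posterior variance σₙ² = σ₀²σ²/(σ² + n·σ₀²) = 4490.3401·4244.5225/53638.2636 = 355.331219.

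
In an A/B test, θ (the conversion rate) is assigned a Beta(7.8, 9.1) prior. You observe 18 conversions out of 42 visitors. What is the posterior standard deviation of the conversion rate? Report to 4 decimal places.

0.0641

The Beta prior is conjugate to a Binomial/Bernoulli likelihood; the update adds successes to α and failures to β.
Posterior: Beta(α+k, β+n−k) = Beta(7.8+18, 9.1+24) = Beta(25.8, 33.1).
Var = αβ/((α+β)²(α+β+1)) = 25.8·33.1/(58.9²·59.9) = 0.00410951; SD = √0.00410951 = 0.0641.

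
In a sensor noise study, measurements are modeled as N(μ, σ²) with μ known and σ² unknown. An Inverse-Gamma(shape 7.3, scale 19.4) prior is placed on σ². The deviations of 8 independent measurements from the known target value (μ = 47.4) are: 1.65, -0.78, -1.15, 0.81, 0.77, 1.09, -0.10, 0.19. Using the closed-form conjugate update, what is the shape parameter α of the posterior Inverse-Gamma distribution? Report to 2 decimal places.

11.30

With known mean μ and an Inverse-Gamma(α, β) prior on σ², the Normal likelihood is conjugate: posterior is Inv-Gamma(α + n/2, β + Σ(xᵢ−μ)²/2).
Σ(xᵢ−μ)² = (1.65)² + (-0.78)² + (-1.15)² + (0.81)² + (0.77)² + (1.09)² + (-0.10)² + (0.19)² = 7.1366.
Posterior: Inv-Gamma(7.3 + 8/2, 19.4 + 7.1366/2) = Inv-Gamma(11.30, 22.96830).
Posterior α = 11.30.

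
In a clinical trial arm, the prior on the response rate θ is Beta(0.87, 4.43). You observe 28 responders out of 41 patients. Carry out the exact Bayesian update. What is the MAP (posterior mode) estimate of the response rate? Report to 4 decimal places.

0.6291

The Beta prior is conjugate to a Binomial/Bernoulli likelihood; the update adds successes to α and failures to β.
Posterior: Beta(α+k, β+n−k) = Beta(0.87+28, 4.43+13) = Beta(28.87, 17.43).
Mode of Beta(a,b) for a,b>1 is (a−1)/(a+b−2) = 27.87/44.30 = 0.6291.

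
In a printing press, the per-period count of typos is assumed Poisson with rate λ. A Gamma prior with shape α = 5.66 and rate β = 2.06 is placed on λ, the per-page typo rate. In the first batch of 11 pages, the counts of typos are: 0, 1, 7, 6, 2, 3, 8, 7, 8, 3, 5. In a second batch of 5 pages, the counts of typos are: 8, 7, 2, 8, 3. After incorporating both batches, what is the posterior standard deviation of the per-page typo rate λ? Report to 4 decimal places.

0.5065

With a Gamma(shape α, rate β) prior, the Poisson likelihood is conjugate: the posterior is Gamma(α + ΣXᵢ, β + n).
Batch 1: sum of counts S = 50 over n = 11 pages.
After batch 1: Gamma(α+S, β+n) = Gamma(5.66+50, 2.06+11) = Gamma(55.66, 13.06).
Batch 2: sum of counts S = 28 over n = 5 pages.
After batch 2: Gamma(α+S, β+n) = Gamma(55.66+28, 13.06+5) = Gamma(83.66, 18.06).
SD = √α/β = √83.66/18.06 = 0.5065.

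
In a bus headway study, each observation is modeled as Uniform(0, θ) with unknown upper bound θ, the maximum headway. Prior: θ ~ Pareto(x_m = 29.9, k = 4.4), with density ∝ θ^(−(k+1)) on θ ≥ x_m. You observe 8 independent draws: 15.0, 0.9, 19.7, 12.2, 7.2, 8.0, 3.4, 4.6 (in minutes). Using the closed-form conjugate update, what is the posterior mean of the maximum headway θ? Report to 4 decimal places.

A Pareto(scale x_m, shape k) prior on the upper bound θ of Uniform(0, θ) is conjugate: posterior is Pareto(max(x_m, max xᵢ), k + n).
Sample maximum = 19.7; prior scale x_m = 29.9 → posterior scale = max = 29.9.
Posterior shape = 4.4 + 8 = 12.4.
E[θ|data] = k·x_m/(k−1) = 12.4·29.9/11.4 = 32.5228.

32.5228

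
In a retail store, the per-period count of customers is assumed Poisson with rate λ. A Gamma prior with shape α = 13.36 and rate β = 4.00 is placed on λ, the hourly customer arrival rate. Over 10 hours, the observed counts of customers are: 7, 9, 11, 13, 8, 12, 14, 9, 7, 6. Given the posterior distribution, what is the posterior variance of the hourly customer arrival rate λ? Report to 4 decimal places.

With a Gamma(shape α, rate β) prior, the Poisson likelihood is conjugate: the posterior is Gamma(α + ΣXᵢ, β + n).
Sum of counts S = 96 over n = 10 hours.
Posterior: Gamma(α+S, β+n) = Gamma(13.36+96, 4.00+10) = Gamma(109.36, 14.00).
Var = α/β² = 109.36/14.00² = 0.5580.

0.5580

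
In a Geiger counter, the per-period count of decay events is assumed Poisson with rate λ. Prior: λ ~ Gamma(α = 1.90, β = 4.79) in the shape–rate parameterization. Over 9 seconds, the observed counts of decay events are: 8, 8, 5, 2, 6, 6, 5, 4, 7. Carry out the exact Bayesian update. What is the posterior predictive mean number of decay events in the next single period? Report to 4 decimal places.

With a Gamma(shape α, rate β) prior, the Poisson likelihood is conjugate: the posterior is Gamma(α + ΣXᵢ, β + n).
Sum of counts S = 51 over n = 9 seconds.
Posterior: Gamma(α+S, β+n) = Gamma(1.90+51, 4.79+9) = Gamma(52.90, 13.79).
The predictive distribution for one future period is NegBinom with mean α/β = 3.8361.

3.8361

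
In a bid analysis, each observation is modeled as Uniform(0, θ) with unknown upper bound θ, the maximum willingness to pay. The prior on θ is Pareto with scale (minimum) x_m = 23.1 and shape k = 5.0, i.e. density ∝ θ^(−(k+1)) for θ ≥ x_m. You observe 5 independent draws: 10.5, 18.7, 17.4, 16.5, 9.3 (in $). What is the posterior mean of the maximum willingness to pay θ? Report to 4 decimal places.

A Pareto(scale x_m, shape k) prior on the upper bound θ of Uniform(0, θ) is conjugate: posterior is Pareto(max(x_m, max xᵢ), k + n).
Sample maximum = 18.7; prior scale x_m = 23.1 → posterior scale = max = 23.1.
Posterior shape = 5.0 + 5 = 10.0.
E[θ|data] = k·x_m/(k−1) = 10.0·23.1/9.0 = 25.6667.

25.6667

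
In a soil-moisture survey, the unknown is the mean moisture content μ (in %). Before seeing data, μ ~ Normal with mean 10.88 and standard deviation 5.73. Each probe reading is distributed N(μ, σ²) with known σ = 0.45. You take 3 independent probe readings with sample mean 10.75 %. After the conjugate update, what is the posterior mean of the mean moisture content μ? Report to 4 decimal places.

For Normal data with known variance σ², a Normal(μ₀, σ₀²) prior on μ is conjugate. Posterior precision = 1/σ₀² + n/σ²; posterior mean is the precision-weighted average of μ₀ and x̄.
n·x̄ = 3·10.75 = 32.25.
σ₀² = 5.73² = 32.8329, σ² = 0.45² = 0.2025; σ² + n·σ₀² = 0.2025 + 3·32.8329 = 98.7012.
Posterior mean = (μ₀/σ₀² + n·x̄/σ²)/(1/σ₀² + n/σ²) = (σ²·μ₀ + σ₀²·n·x̄)/(σ² + n·σ₀²) = (0.2025·10.88 + 32.8329·32.25)/98.7012 = 1061.064225/98.7012 = 10.7503.

10.7503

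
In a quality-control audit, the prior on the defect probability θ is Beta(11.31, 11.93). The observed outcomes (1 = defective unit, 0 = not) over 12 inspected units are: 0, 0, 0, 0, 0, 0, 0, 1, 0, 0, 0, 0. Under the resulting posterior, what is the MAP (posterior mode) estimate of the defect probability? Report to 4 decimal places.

The Beta prior is conjugate to a Binomial/Bernoulli likelihood; the update adds successes to α and failures to β.
Posterior: Beta(α+k, β+n−k) = Beta(11.31+1, 11.93+11) = Beta(12.31, 22.93).
Mode of Beta(a,b) for a,b>1 is (a−1)/(a+b−2) = 11.31/33.24 = 0.3403.

0.3403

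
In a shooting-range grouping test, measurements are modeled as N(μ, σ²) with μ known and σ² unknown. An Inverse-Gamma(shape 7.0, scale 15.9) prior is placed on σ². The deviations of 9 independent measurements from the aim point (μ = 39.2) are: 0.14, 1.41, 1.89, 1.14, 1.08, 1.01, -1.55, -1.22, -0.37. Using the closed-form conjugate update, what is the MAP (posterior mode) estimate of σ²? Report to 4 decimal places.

1.7957

With known mean μ and an Inverse-Gamma(α, β) prior on σ², the Normal likelihood is conjugate: posterior is Inv-Gamma(α + n/2, β + Σ(xᵢ−μ)²/2).
Σ(xᵢ−μ)² = (0.14)² + (1.41)² + (1.89)² + (1.14)² + (1.08)² + (1.01)² + (-1.55)² + (-1.22)² + (-0.37)² = 13.0937.
Posterior: Inv-Gamma(7.0 + 9/2, 15.9 + 13.0937/2) = Inv-Gamma(11.50, 22.44685).
Mode = β/(α+1) = 22.44685/12.50 = 1.7957.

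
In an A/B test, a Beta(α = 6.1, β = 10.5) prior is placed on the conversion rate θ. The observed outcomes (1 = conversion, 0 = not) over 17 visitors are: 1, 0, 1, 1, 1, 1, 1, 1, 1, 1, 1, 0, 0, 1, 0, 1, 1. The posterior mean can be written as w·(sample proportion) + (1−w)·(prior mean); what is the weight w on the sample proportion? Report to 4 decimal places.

0.5060

The Beta prior is conjugate to a Binomial/Bernoulli likelihood; the update adds successes to α and failures to β.
Posterior mean = (α₀+k)/(α₀+β₀+n) = [n/(α₀+β₀+n)]·(k/n) + [(α₀+β₀)/(α₀+β₀+n)]·α₀/(α₀+β₀), so only n and the prior enter the weight.
The weight on the data is w = n/(α₀+β₀+n) = 17/(6.1+10.5+17) = 17/33.6 = 0.5060.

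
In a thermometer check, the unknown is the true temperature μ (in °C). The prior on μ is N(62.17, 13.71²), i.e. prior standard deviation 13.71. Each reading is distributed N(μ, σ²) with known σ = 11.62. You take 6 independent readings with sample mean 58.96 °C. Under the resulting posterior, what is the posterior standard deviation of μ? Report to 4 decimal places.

4.4831

For Normal data with known variance σ², a Normal(μ₀, σ₀²) prior on μ is conjugate. Posterior precision = 1/σ₀² + n/σ²; posterior mean is the precision-weighted average of μ₀ and x̄.
σ₀² = 13.71² = 187.9641, σ² = 11.62² = 135.0244; σ² + n·σ₀² = 135.0244 + 6·187.9641 = 1262.809.
Posterior precision = 1/σ₀² + n/σ² = 1/187.9641 + 6/135.0244 = (σ² + n·σ₀²)/(σ₀²σ²) = 1262.809/(187.9641·135.0244); posterior variance σₙ² = σ₀²σ²/(σ² + n·σ₀²) = 187.9641·135.0244/1262.809 = 20.097845.
Posterior SD = √σₙ² = √(187.9641·135.0244/1262.809) = 4.4831.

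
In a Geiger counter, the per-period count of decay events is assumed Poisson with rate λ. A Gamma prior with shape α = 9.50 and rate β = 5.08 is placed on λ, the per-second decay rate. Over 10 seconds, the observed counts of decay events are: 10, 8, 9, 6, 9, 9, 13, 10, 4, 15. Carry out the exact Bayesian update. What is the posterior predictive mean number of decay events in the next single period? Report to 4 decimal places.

6.7971

With a Gamma(shape α, rate β) prior, the Poisson likelihood is conjugate: the posterior is Gamma(α + ΣXᵢ, β + n).
Sum of counts S = 93 over n = 10 seconds.
Posterior: Gamma(α+S, β+n) = Gamma(9.50+93, 5.08+10) = Gamma(102.50, 15.08).
The predictive distribution for one future period is NegBinom with mean α/β = 6.7971.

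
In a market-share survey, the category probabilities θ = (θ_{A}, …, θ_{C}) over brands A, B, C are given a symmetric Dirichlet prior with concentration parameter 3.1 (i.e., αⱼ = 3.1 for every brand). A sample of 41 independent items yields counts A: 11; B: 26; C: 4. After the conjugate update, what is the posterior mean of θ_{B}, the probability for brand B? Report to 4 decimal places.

The Dirichlet prior is conjugate to the Multinomial likelihood: each posterior αⱼ = prior αⱼ + observed count nⱼ.
Posterior concentration: (14.1, 29.1, 7.1), total = 50.3.
E[θ_{B}|data] = α_{B}/Σα = 29.1/50.3 = 0.5785.

0.5785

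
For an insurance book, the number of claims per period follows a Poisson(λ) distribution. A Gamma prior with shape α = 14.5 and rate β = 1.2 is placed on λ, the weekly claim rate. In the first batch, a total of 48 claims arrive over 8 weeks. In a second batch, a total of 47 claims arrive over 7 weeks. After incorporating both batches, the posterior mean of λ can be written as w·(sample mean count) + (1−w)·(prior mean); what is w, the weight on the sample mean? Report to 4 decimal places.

0.9259

With a Gamma(shape α, rate β) prior, the Poisson likelihood is conjugate: the posterior is Gamma(α + ΣXᵢ, β + n).
Total number of weeks: n = 8 + 7 = 15.
Posterior mean = (α₀+S)/(β₀+n) = [n/(β₀+n)]·(S/n) + [β₀/(β₀+n)]·(α₀/β₀), so only n and β₀ enter the weight.
Weight on data w = n/(β₀+n) = 15/(1.2+15) = 15/16.2 = 0.9259.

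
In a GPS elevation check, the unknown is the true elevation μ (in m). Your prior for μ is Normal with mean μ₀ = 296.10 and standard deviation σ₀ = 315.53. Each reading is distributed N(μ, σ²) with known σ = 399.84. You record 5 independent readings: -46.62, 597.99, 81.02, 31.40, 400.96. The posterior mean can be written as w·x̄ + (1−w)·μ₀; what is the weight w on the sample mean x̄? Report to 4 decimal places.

For Normal data with known variance σ², a Normal(μ₀, σ₀²) prior on μ is conjugate. Posterior precision = 1/σ₀² + n/σ²; posterior mean is the precision-weighted average of μ₀ and x̄.
σ₀² = 315.53² = 99559.1809, σ² = 399.84² = 159872.0256. Prior precision 1/σ₀² = 1/99559.1809; data precision n/σ² = 5/159872.0256.
w = (n/σ²)/(1/σ₀² + n/σ²) = n·σ₀²/(σ² + n·σ₀²) = 5·99559.1809/(159872.0256 + 5·99559.1809) = 497795.9045/657667.9301 = 0.7569.

0.7569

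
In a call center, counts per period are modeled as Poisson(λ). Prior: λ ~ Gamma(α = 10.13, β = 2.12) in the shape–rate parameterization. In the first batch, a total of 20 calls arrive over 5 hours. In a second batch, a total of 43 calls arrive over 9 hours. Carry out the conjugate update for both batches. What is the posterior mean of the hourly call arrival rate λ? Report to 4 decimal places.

With a Gamma(shape α, rate β) prior, the Poisson likelihood is conjugate: the posterior is Gamma(α + ΣXᵢ, β + n).
After batch 1: Gamma(α+S, β+n) = Gamma(10.13+20, 2.12+5) = Gamma(30.13, 7.12).
After batch 2: Gamma(α+S, β+n) = Gamma(30.13+43, 7.12+9) = Gamma(73.13, 16.12).
Posterior mean = α/β = 73.13/16.12 = 4.5366.

4.5366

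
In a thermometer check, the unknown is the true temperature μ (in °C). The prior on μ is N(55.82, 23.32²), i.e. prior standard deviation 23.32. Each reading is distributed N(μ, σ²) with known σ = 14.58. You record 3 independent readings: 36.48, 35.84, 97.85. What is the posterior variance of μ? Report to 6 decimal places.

62.690388

For Normal data with known variance σ², a Normal(μ₀, σ₀²) prior on μ is conjugate. Posterior precision = 1/σ₀² + n/σ²; posterior mean is the precision-weighted average of μ₀ and x̄.
σ₀² = 23.32² = 543.8224, σ² = 14.58² = 212.5764; σ² + n·σ₀² = 212.5764 + 3·543.8224 = 1844.0436.
Posterior precision = 1/σ₀² + n/σ² = 1/543.8224 + 3/212.5764 = (σ² + n·σ₀²)/(σ₀²σ²) = 1844.0436/(543.8224·212.5764); posterior variance σₙ² = σ₀²σ²/(σ² + n·σ₀²) = 543.8224·212.5764/1844.0436 = 62.690388.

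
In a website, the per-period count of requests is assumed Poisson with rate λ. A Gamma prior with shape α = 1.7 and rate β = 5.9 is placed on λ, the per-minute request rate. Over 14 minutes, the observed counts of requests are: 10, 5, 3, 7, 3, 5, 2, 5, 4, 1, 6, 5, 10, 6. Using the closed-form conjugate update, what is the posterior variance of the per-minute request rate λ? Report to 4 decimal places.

With a Gamma(shape α, rate β) prior, the Poisson likelihood is conjugate: the posterior is Gamma(α + ΣXᵢ, β + n).
Sum of counts S = 72 over n = 14 minutes.
Posterior: Gamma(α+S, β+n) = Gamma(1.7+72, 5.9+14) = Gamma(73.7, 19.9).
Var = α/β² = 73.7/19.9² = 0.1861.

0.1861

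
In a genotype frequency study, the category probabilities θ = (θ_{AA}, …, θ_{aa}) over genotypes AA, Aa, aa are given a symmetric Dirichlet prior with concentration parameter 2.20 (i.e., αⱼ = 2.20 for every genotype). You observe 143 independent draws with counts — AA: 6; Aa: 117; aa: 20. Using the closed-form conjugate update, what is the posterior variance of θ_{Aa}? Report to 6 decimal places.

0.001075

The Dirichlet prior is conjugate to the Multinomial likelihood: each posterior αⱼ = prior αⱼ + observed count nⱼ.
Posterior concentration: (8.20, 119.20, 22.20), total = 149.60.
Var[θ_j] = α_j(Σα−α_j)/((Σα)²(Σα+1)) = 119.20·30.40/(149.60²·150.60) = 0.001075.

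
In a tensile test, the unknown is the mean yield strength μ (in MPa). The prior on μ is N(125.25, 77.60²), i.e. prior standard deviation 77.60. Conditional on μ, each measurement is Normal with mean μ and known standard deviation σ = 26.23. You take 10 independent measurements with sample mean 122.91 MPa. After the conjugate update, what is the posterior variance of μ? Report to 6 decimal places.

68.024085

For Normal data with known variance σ², a Normal(μ₀, σ₀²) prior on μ is conjugate. Posterior precision = 1/σ₀² + n/σ²; posterior mean is the precision-weighted average of μ₀ and x̄.
σ₀² = 77.60² = 6021.76, σ² = 26.23² = 688.0129; σ² + n·σ₀² = 688.0129 + 10·6021.76 = 60905.6129.
Posterior precision = 1/σ₀² + n/σ² = 1/6021.76 + 10/688.0129 = (σ² + n·σ₀²)/(σ₀²σ²) = 60905.6129/(6021.76·688.0129); posterior variance σₙ² = σ₀²σ²/(σ² + n·σ₀²) = 6021.76·688.0129/60905.6129 = 68.024085.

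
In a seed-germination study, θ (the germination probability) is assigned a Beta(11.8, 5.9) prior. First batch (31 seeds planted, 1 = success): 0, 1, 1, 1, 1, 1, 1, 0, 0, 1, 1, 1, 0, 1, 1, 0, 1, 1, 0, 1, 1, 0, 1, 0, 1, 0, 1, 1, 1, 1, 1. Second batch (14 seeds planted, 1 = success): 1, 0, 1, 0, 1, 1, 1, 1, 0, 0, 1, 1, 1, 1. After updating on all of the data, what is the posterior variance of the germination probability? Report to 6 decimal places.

The Beta prior is conjugate to a Binomial/Bernoulli likelihood; the update adds successes to α and failures to β.
After batch 1: Beta(11.8+22, 5.9+9) = Beta(33.8, 14.9).
After batch 2: Beta(33.8+10, 14.9+4) = Beta(43.8, 18.9).
Var = αβ/((α+β)²(α+β+1)) = 43.8·18.9/(62.7²·63.7) = 0.003306.

0.003306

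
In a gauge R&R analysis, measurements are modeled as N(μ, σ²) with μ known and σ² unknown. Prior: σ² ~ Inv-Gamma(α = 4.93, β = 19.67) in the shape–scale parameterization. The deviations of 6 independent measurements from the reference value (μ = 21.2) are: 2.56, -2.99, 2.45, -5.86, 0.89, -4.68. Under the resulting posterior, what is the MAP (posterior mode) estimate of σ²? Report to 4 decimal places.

With known mean μ and an Inverse-Gamma(α, β) prior on σ², the Normal likelihood is conjugate: posterior is Inv-Gamma(α + n/2, β + Σ(xᵢ−μ)²/2).
Σ(xᵢ−μ)² = (2.56)² + (-2.99)² + (2.45)² + (-5.86)² + (0.89)² + (-4.68)² = 78.5303.
Posterior: Inv-Gamma(4.93 + 6/2, 19.67 + 78.5303/2) = Inv-Gamma(7.93, 58.93515).
Mode = β/(α+1) = 58.93515/8.93 = 6.5997.

6.5997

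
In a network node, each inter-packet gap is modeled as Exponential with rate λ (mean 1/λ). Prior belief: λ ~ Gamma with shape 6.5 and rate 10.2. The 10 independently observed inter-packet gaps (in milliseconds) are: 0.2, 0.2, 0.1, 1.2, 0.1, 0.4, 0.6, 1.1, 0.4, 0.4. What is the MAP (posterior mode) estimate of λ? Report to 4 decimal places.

1.0403

With a Gamma(shape α, rate β) prior on the exponential rate λ, the posterior after n observations with total T = Σxᵢ is Gamma(α+n, β+T).
Sum of observations T = 4.7 milliseconds; n = 10.
Posterior: Gamma(6.5+10, 10.2+4.7) = Gamma(16.5, 14.9).
Mode = (α−1)/β = 1.0403.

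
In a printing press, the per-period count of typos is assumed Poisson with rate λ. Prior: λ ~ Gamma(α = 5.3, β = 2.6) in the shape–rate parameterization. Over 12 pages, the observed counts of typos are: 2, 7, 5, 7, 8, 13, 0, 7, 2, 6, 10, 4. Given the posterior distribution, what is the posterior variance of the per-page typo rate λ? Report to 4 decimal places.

With a Gamma(shape α, rate β) prior, the Poisson likelihood is conjugate: the posterior is Gamma(α + ΣXᵢ, β + n).
Sum of counts S = 71 over n = 12 pages.
Posterior: Gamma(α+S, β+n) = Gamma(5.3+71, 2.6+12) = Gamma(76.3, 14.6).
Var = α/β² = 76.3/14.6² = 0.3579.

0.3579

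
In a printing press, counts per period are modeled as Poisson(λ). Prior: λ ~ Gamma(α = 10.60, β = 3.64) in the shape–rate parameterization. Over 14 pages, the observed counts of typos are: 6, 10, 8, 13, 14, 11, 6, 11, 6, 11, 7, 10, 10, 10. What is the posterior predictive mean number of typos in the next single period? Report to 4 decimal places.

With a Gamma(shape α, rate β) prior, the Poisson likelihood is conjugate: the posterior is Gamma(α + ΣXᵢ, β + n).
Sum of counts S = 133 over n = 14 pages.
Posterior: Gamma(α+S, β+n) = Gamma(10.60+133, 3.64+14) = Gamma(143.60, 17.64).
The predictive distribution for one future period is NegBinom with mean α/β = 8.1406.

8.1406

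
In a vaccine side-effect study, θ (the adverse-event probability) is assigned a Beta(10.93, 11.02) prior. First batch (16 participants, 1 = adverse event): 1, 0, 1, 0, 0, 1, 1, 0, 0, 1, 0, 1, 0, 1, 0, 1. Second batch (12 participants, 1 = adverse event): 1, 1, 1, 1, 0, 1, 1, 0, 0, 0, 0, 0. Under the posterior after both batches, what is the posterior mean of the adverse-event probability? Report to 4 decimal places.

0.4991

The Beta prior is conjugate to a Binomial/Bernoulli likelihood; the update adds successes to α and failures to β.
After batch 1: Beta(10.93+8, 11.02+8) = Beta(18.93, 19.02).
After batch 2: Beta(18.93+6, 19.02+6) = Beta(24.93, 25.02).
Posterior mean = α/(α+β) = 24.93/49.95 = 0.4991.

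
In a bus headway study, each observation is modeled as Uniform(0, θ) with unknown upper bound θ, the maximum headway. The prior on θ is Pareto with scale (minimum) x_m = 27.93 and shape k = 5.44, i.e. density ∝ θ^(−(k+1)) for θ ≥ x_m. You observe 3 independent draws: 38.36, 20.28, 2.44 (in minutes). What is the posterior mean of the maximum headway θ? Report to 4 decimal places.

43.5159

A Pareto(scale x_m, shape k) prior on the upper bound θ of Uniform(0, θ) is conjugate: posterior is Pareto(max(x_m, max xᵢ), k + n).
Sample maximum = 38.36; prior scale x_m = 27.93 → posterior scale = max = 38.36.
Posterior shape = 5.44 + 3 = 8.44.
E[θ|data] = k·x_m/(k−1) = 8.44·38.36/7.44 = 43.5159.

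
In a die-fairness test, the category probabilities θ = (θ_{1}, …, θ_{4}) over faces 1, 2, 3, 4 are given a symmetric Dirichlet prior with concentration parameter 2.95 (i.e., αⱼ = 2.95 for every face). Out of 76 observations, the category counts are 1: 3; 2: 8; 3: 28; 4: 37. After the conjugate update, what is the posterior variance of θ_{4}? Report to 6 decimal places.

0.002793

The Dirichlet prior is conjugate to the Multinomial likelihood: each posterior αⱼ = prior αⱼ + observed count nⱼ.
Posterior concentration: (5.95, 10.95, 30.95, 39.95), total = 87.80.
Var[θ_j] = α_j(Σα−α_j)/((Σα)²(Σα+1)) = 39.95·47.85/(87.80²·88.80) = 0.002793.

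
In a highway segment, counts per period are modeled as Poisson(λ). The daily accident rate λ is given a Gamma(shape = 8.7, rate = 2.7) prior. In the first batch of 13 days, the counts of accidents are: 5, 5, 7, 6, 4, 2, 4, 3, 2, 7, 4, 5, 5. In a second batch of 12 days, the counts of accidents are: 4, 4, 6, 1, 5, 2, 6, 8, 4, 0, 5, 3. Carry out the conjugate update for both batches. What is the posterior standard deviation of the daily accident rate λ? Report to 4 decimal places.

0.3883

With a Gamma(shape α, rate β) prior, the Poisson likelihood is conjugate: the posterior is Gamma(α + ΣXᵢ, β + n).
Batch 1: sum of counts S = 59 over n = 13 days.
After batch 1: Gamma(α+S, β+n) = Gamma(8.7+59, 2.7+13) = Gamma(67.7, 15.7).
Batch 2: sum of counts S = 48 over n = 12 days.
After batch 2: Gamma(α+S, β+n) = Gamma(67.7+48, 15.7+12) = Gamma(115.7, 27.7).
SD = √α/β = √115.7/27.7 = 0.3883.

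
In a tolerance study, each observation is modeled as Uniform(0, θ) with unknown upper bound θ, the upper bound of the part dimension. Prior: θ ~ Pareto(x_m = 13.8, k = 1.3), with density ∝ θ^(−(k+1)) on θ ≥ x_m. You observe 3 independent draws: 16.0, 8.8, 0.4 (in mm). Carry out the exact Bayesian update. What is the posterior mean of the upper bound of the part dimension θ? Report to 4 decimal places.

A Pareto(scale x_m, shape k) prior on the upper bound θ of Uniform(0, θ) is conjugate: posterior is Pareto(max(x_m, max xᵢ), k + n).
Sample maximum = 16.0; prior scale x_m = 13.8 → posterior scale = max = 16.0.
Posterior shape = 1.3 + 3 = 4.3.
E[θ|data] = k·x_m/(k−1) = 4.3·16.0/3.3 = 20.8485.

20.8485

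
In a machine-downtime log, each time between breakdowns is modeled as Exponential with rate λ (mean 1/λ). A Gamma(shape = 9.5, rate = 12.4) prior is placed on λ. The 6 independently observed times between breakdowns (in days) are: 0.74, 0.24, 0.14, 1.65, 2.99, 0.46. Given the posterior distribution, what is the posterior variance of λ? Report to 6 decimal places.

0.044707

With a Gamma(shape α, rate β) prior on the exponential rate λ, the posterior after n observations with total T = Σxᵢ is Gamma(α+n, β+T).
Sum of observations T = 6.22 days; n = 6.
Posterior: Gamma(9.5+6, 12.4+6.22) = Gamma(15.5, 18.62).
Var = α/β² = 0.044707.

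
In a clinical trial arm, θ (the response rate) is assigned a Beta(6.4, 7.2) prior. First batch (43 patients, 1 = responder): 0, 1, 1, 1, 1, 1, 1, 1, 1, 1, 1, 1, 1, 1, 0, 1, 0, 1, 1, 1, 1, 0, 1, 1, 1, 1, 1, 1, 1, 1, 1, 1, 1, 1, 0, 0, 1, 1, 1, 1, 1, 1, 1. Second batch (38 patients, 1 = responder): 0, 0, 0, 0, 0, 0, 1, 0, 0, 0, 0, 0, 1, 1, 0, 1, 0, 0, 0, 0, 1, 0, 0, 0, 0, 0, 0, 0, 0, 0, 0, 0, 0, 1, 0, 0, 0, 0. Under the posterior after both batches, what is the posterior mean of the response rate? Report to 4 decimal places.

0.5222

The Beta prior is conjugate to a Binomial/Bernoulli likelihood; the update adds successes to α and failures to β.
After batch 1: Beta(6.4+37, 7.2+6) = Beta(43.4, 13.2).
After batch 2: Beta(43.4+6, 13.2+32) = Beta(49.4, 45.2).
Posterior mean = α/(α+β) = 49.4/94.6 = 0.5222.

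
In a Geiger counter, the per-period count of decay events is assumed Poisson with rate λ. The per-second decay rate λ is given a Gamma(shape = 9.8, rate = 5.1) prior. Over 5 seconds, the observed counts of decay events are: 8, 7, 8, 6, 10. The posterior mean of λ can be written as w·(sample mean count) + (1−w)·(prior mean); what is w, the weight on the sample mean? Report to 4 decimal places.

With a Gamma(shape α, rate β) prior, the Poisson likelihood is conjugate: the posterior is Gamma(α + ΣXᵢ, β + n).
Posterior mean = (α₀+S)/(β₀+n) = [n/(β₀+n)]·(S/n) + [β₀/(β₀+n)]·(α₀/β₀), so only n and β₀ enter the weight.
Weight on data w = n/(β₀+n) = 5/(5.1+5) = 5/10.1 = 0.4950.

0.4950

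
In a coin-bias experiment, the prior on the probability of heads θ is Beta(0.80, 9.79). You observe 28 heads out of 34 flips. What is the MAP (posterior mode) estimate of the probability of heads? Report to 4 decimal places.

The Beta prior is conjugate to a Binomial/Bernoulli likelihood; the update adds successes to α and failures to β.
Posterior: Beta(α+k, β+n−k) = Beta(0.80+28, 9.79+6) = Beta(28.80, 15.79).
Mode of Beta(a,b) for a,b>1 is (a−1)/(a+b−2) = 27.80/42.59 = 0.6527.

0.6527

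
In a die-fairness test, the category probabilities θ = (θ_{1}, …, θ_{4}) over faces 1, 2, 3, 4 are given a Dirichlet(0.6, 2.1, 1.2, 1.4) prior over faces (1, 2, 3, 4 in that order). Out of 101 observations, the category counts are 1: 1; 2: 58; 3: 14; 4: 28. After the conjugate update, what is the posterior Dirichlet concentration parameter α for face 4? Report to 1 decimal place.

29.4

The Dirichlet prior is conjugate to the Multinomial likelihood: each posterior αⱼ = prior αⱼ + observed count nⱼ.
Posterior concentration: (1.6, 60.1, 15.2, 29.4), total = 106.3.
α_{4} = 1.4 + 28 = 29.4.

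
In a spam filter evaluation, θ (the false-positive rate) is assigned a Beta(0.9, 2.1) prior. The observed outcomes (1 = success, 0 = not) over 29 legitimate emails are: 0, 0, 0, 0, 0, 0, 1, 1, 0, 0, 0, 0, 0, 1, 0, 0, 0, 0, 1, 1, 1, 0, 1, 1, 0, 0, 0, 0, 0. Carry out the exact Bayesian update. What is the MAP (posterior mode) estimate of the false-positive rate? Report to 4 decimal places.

0.2633

The Beta prior is conjugate to a Binomial/Bernoulli likelihood; the update adds successes to α and failures to β.
Posterior: Beta(α+k, β+n−k) = Beta(0.9+8, 2.1+21) = Beta(8.9, 23.1).
Mode of Beta(a,b) for a,b>1 is (a−1)/(a+b−2) = 7.9/30.0 = 0.2633.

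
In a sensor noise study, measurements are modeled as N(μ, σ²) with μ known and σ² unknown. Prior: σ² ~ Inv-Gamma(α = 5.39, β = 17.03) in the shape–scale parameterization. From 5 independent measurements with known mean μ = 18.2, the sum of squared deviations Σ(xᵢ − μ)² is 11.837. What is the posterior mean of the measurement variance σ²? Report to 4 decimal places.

With known mean μ and an Inverse-Gamma(α, β) prior on σ², the Normal likelihood is conjugate: posterior is Inv-Gamma(α + n/2, β + Σ(xᵢ−μ)²/2).
Posterior: Inv-Gamma(5.39 + 5/2, 17.03 + 11.837/2) = Inv-Gamma(7.89, 22.9485).
E[σ²|data] = β/(α−1) = 22.9485/6.89 = 3.3307.

3.3307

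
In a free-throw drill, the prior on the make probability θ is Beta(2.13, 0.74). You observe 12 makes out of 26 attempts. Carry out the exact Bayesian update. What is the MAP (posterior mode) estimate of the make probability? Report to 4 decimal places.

The Beta prior is conjugate to a Binomial/Bernoulli likelihood; the update adds successes to α and failures to β.
Posterior: Beta(α+k, β+n−k) = Beta(2.13+12, 0.74+14) = Beta(14.13, 14.74).
Mode of Beta(a,b) for a,b>1 is (a−1)/(a+b−2) = 13.13/26.87 = 0.4886.

0.4886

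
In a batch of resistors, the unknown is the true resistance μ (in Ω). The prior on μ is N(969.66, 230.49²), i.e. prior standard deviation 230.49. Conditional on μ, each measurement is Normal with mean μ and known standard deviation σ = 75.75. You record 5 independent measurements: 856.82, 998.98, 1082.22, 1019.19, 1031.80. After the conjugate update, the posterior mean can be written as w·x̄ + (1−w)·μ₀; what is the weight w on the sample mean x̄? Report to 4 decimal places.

For Normal data with known variance σ², a Normal(μ₀, σ₀²) prior on μ is conjugate. Posterior precision = 1/σ₀² + n/σ²; posterior mean is the precision-weighted average of μ₀ and x̄.
σ₀² = 230.49² = 53125.6401, σ² = 75.75² = 5738.0625. Prior precision 1/σ₀² = 1/53125.6401; data precision n/σ² = 5/5738.0625.
w = (n/σ²)/(1/σ₀² + n/σ²) = n·σ₀²/(σ² + n·σ₀²) = 5·53125.6401/(5738.0625 + 5·53125.6401) = 265628.2005/271366.263 = 0.9789.

0.9789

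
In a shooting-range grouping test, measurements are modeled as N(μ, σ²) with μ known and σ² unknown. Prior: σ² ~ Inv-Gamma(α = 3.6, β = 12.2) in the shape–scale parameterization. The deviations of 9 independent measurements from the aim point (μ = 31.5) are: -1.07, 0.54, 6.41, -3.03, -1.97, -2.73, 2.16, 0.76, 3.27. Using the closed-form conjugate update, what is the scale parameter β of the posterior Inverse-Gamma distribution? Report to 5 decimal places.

51.68770

With known mean μ and an Inverse-Gamma(α, β) prior on σ², the Normal likelihood is conjugate: posterior is Inv-Gamma(α + n/2, β + Σ(xᵢ−μ)²/2).
Σ(xᵢ−μ)² = (-1.07)² + (0.54)² + (6.41)² + (-3.03)² + (-1.97)² + (-2.73)² + (2.16)² + (0.76)² + (3.27)² = 78.9754.
Posterior: Inv-Gamma(3.6 + 9/2, 12.2 + 78.9754/2) = Inv-Gamma(8.10, 51.68770).
Posterior β = 51.68770.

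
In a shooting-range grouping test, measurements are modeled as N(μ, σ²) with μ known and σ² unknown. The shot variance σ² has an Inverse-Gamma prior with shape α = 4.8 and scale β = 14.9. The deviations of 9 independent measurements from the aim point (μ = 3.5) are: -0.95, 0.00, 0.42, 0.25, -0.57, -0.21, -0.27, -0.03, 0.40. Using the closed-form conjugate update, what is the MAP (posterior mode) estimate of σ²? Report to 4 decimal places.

1.5313

With known mean μ and an Inverse-Gamma(α, β) prior on σ², the Normal likelihood is conjugate: posterior is Inv-Gamma(α + n/2, β + Σ(xᵢ−μ)²/2).
Σ(xᵢ−μ)² = (-0.95)² + (0.00)² + (0.42)² + (0.25)² + (-0.57)² + (-0.21)² + (-0.27)² + (-0.03)² + (0.40)² = 1.7442.
Posterior: Inv-Gamma(4.8 + 9/2, 14.9 + 1.7442/2) = Inv-Gamma(9.30, 15.77210).
Mode = β/(α+1) = 15.77210/10.30 = 1.5313.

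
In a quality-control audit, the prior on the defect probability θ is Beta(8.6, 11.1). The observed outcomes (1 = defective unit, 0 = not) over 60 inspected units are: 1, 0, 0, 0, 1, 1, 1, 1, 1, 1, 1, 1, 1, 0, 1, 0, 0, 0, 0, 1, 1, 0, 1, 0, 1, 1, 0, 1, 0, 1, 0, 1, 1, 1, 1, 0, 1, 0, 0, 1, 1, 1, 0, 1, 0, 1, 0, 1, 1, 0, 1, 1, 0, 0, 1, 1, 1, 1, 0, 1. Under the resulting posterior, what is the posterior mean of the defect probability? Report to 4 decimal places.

The Beta prior is conjugate to a Binomial/Bernoulli likelihood; the update adds successes to α and failures to β.
Posterior: Beta(α+k, β+n−k) = Beta(8.6+37, 11.1+23) = Beta(45.6, 34.1).
Posterior mean = α/(α+β) = 45.6/79.7 = 0.5721.

0.5721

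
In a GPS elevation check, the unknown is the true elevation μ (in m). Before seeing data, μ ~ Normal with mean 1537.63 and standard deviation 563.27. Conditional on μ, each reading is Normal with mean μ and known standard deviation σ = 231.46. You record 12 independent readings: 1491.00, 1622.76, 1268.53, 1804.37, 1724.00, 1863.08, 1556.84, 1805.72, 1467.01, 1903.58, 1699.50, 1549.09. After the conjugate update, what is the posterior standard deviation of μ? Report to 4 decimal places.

For Normal data with known variance σ², a Normal(μ₀, σ₀²) prior on μ is conjugate. Posterior precision = 1/σ₀² + n/σ²; posterior mean is the precision-weighted average of μ₀ and x̄.
σ₀² = 563.27² = 317273.0929, σ² = 231.46² = 53573.7316; σ² + n·σ₀² = 53573.7316 + 12·317273.0929 = 3860850.8464.
Posterior precision = 1/σ₀² + n/σ² = 1/317273.0929 + 12/53573.7316 = (σ² + n·σ₀²)/(σ₀²σ²) = 3860850.8464/(317273.0929·53573.7316); posterior variance σₙ² = σ₀²σ²/(σ² + n·σ₀²) = 317273.0929·53573.7316/3860850.8464 = 4402.527888.
Posterior SD = √σₙ² = √(317273.0929·53573.7316/3860850.8464) = 66.3515.

66.3515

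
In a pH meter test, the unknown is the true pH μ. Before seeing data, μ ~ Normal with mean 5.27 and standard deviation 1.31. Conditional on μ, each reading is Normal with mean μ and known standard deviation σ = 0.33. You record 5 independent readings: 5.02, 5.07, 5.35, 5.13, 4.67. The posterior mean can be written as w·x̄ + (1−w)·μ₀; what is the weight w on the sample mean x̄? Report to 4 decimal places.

For Normal data with known variance σ², a Normal(μ₀, σ₀²) prior on μ is conjugate. Posterior precision = 1/σ₀² + n/σ²; posterior mean is the precision-weighted average of μ₀ and x̄.
σ₀² = 1.31² = 1.7161, σ² = 0.33² = 0.1089. Prior precision 1/σ₀² = 1/1.7161; data precision n/σ² = 5/0.1089.
w = (n/σ²)/(1/σ₀² + n/σ²) = n·σ₀²/(σ² + n·σ₀²) = 5·1.7161/(0.1089 + 5·1.7161) = 8.5805/8.6894 = 0.9875.

0.9875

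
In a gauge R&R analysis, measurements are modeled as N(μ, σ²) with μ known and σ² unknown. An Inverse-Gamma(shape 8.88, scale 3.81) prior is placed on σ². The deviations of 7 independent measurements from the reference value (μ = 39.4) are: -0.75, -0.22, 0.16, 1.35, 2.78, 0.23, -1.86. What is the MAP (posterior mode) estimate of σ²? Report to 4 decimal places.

0.7967

With known mean μ and an Inverse-Gamma(α, β) prior on σ², the Normal likelihood is conjugate: posterior is Inv-Gamma(α + n/2, β + Σ(xᵢ−μ)²/2).
Σ(xᵢ−μ)² = (-0.75)² + (-0.22)² + (0.16)² + (1.35)² + (2.78)² + (0.23)² + (-1.86)² = 13.6999.
Posterior: Inv-Gamma(8.88 + 7/2, 3.81 + 13.6999/2) = Inv-Gamma(12.38, 10.65995).
Mode = β/(α+1) = 10.65995/13.38 = 0.7967.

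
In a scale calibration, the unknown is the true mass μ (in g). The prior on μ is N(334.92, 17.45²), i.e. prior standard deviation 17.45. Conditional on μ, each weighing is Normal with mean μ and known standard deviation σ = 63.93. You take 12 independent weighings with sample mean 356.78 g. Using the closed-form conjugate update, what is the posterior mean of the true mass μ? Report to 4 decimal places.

For Normal data with known variance σ², a Normal(μ₀, σ₀²) prior on μ is conjugate. Posterior precision = 1/σ₀² + n/σ²; posterior mean is the precision-weighted average of μ₀ and x̄.
n·x̄ = 12·356.78 = 4281.36.
σ₀² = 17.45² = 304.5025, σ² = 63.93² = 4087.0449; σ² + n·σ₀² = 4087.0449 + 12·304.5025 = 7741.0749.
Posterior mean = (μ₀/σ₀² + n·x̄/σ²)/(1/σ₀² + n/σ²) = (σ²·μ₀ + σ₀²·n·x̄)/(σ² + n·σ₀²) = (4087.0449·334.92 + 304.5025·4281.36)/7741.0749 = 2672517.901308/7741.0749 = 345.2386.

345.2386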